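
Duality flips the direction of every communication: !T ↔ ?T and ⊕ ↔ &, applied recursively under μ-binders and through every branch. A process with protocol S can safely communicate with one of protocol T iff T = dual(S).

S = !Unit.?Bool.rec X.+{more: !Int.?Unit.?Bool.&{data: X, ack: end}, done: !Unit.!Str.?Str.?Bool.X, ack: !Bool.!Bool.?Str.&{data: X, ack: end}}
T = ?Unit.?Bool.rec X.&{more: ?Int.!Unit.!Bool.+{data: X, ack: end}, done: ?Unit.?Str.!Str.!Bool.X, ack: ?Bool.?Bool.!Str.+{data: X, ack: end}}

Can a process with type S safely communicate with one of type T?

NO

!Unit vs ?Unit  ok
  ?Bool vs ?Bool  ✗ same direction on both sides — not dual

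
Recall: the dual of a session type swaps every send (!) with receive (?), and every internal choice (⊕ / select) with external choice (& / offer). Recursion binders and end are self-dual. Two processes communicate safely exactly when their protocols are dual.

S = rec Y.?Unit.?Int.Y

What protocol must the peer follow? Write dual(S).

rec Y → rec Y  (binder kept)
  ?Unit → !Unit
    ?Int → !Int
      Y self-dual

rec Y.!Unit.!Int.Y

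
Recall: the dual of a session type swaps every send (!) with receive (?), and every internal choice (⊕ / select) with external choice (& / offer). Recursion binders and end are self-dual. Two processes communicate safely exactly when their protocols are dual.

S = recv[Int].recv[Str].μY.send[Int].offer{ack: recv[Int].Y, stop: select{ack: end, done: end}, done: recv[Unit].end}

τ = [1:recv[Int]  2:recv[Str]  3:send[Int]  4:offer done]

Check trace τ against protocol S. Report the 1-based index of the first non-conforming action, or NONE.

NONE

[1] recv[Int]  match  cont: recv[Str].μY.…
[2] recv[Str]  match  cont: μY.…
[3] send[Int]  match  cont: offer{ack: recv[Int].μY.…, stop: select{ack: end, done: end}, done: recv[Unit].end}
[4] offer done  match  cont: recv[Unit].end
trace exhausted — no violation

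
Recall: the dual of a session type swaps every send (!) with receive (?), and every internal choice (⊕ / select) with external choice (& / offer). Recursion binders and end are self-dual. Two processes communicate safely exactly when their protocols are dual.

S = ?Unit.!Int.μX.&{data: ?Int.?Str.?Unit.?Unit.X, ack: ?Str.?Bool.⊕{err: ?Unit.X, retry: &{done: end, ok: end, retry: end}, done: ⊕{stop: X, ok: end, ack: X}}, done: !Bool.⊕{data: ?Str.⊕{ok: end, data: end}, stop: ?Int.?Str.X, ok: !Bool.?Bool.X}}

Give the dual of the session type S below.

!Unit.?Int.μX.⊕{data: !Int.!Str.!Unit.!Unit.X, ack: !Str.!Bool.&{err: !Unit.X, retry: ⊕{done: end, ok: end, retry: end}, done: &{stop: X, ok: end, ack: X}}, done: ?Bool.&{data: !Str.&{ok: end, data: end}, stop: !Int.!Str.X, ok: ?Bool.!Bool.X}}

?Unit ↦ !Unit
  !Int ↦ ?Int
    μX ↦ μX  (μ self-dual)
      &{data,ack,done} ↦ ⊕{data,ack,done}  (&→⊕)
        • data:
          ?Int ↦ !Int
            ?Str ↦ !Str
              ?Unit ↦ !Unit
                ?Unit ↦ !Unit
                  dual(X) = X
        • ack:
          ?Str ↦ !Str
            ?Bool ↦ !Bool
              ⊕{err,retry,done} ↦ &{err,retry,done}  (select→offer)
                • err:
                  ?Unit ↦ !Unit
                    dual(X) = X
                • retry:
                  &{done,ok,retry} ↦ ⊕{done,ok,retry}  (&→⊕)
                    • done:
                      dual(end) = end
                    • ok:
                      dual(end) = end
                    • retry:
                      dual(end) = end
                • done:
                  ⊕{stop,ok,ack} ↦ &{stop,ok,ack}  (select→offer)
                    • stop:
                      dual(X) = X
                    • ok:
                      dual(end) = end
                    • ack:
                      dual(X) = X
        • done:
          !Bool ↦ ?Bool
            ⊕{data,stop,ok} ↦ &{data,stop,ok}  (select→offer)
              • data:
                ?Str ↦ !Str
                  ⊕{ok,data} ↦ &{ok,data}  (select→offer)
                    • ok:
                      dual(end) = end
                    • data:
                      dual(end) = end
              • stop:
                ?Int ↦ !Int
                  ?Str ↦ !Str
                    dual(X) = X
              • ok:
                !Bool ↦ ?Bool
                  ?Bool ↦ !Bool
                    dual(X) = X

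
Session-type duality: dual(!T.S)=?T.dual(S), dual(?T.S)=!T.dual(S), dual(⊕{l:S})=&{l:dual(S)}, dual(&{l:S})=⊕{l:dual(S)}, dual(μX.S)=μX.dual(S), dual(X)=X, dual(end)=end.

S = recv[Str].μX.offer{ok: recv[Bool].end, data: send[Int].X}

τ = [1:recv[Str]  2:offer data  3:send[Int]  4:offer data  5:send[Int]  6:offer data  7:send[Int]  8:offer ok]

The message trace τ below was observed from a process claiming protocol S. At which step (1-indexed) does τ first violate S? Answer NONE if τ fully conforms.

step 1: recv[Str]  ok  state: μX.…
step 2: offer data  ok  state: send[Int].μX.…
step 3: send[Int]  ok  state: μX.…
step 4: offer data  ok  state: send[Int].μX.…
step 5: send[Int]  ok  state: μX.…
step 6: offer data  ok  state: send[Int].μX.…
step 7: send[Int]  ok  state: μX.…
step 8: offer ok  ok  state: recv[Bool].end
all 8 steps conform

NONE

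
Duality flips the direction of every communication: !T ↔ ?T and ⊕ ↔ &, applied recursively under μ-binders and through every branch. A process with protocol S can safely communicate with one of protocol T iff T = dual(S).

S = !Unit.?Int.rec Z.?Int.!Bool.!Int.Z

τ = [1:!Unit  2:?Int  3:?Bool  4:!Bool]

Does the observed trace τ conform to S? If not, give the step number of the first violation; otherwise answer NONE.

3

@1 !Unit  ✓  residual = ?Int.rec Z.…
@2 ?Int  ✓  residual = rec Z.…
@3 got ?Bool, protocol expects ?Int  ✗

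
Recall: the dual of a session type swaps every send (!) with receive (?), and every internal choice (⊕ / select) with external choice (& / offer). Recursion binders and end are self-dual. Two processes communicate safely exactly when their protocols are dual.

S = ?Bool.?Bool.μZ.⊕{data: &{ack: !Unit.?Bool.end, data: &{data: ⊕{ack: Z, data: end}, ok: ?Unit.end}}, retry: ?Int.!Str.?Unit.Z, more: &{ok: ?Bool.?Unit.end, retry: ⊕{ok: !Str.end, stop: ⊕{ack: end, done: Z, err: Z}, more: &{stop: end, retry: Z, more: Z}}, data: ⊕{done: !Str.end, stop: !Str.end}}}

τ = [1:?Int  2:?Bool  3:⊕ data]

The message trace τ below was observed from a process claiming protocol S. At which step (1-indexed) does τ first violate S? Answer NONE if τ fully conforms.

@1 got ?Int, protocol expects ?Bool  ✗

1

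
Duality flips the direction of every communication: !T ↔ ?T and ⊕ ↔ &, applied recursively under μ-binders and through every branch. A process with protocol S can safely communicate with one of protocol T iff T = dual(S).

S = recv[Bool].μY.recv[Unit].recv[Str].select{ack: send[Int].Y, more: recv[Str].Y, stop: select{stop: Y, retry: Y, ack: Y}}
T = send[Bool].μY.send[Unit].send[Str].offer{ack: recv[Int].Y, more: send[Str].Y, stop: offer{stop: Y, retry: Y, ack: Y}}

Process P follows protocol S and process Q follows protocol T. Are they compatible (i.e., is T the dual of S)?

recv[Bool] ‖ send[Bool]  ok
  μY ‖ μY  ok (rec unchanged)
    recv[Unit] ‖ send[Unit]  ok
      recv[Str] ‖ send[Str]  ok
        select{ack,more,stop} ‖ offer{ack,more,stop}  ok labels match
          • ack:
            send[Int] ‖ recv[Int]  ok
              Y ‖ Y  ok
          • more:
            recv[Str] ‖ send[Str]  ok
              Y ‖ Y  ok
          • stop:
            select{stop,retry,ack} ‖ offer{stop,retry,ack}  ok labels match
              • stop:
                Y ‖ Y  ok
              • retry:
                Y ‖ Y  ok
              • ack:
                Y ‖ Y  ok

YES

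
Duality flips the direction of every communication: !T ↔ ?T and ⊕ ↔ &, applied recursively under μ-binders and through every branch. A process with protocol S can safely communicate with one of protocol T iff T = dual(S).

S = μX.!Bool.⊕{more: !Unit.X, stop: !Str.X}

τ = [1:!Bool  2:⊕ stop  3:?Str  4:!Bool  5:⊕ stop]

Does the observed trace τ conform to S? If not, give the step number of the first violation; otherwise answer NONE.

step 1: !Bool  match  now at ⊕{more: !Unit.μX.…, stop: !Str.μX.…}
step 2: ⊕ stop  match  now at !Str.μX.…
step 3: got ?Str, protocol expects !Str  ✗

3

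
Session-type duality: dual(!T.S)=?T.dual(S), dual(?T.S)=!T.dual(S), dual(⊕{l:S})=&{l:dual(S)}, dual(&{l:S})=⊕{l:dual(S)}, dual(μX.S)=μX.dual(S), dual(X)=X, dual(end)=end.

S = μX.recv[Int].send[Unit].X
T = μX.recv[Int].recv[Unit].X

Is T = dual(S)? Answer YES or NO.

μX ‖ μX  match (binder kept)
  recv[Int] ‖ recv[Int]  ✗ same direction on both sides — not dual

NO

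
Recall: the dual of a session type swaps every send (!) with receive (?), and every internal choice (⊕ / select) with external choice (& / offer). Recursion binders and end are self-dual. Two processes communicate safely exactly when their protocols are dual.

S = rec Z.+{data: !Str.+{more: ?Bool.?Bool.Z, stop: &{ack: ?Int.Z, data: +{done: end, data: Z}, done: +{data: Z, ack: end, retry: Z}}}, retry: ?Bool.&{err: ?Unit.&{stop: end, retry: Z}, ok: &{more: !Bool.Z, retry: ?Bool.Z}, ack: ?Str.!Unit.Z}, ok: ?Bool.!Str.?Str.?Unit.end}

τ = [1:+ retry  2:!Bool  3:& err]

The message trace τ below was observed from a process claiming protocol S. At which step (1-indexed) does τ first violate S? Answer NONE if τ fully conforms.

step 1: + retry  ok  residual = ?Bool.&{err: ?Unit.&{stop: end, retry: rec Z.…}, ok: &{more: !Bool.rec Z.…, retry: ?Bool.rec Z.…}, ack: ?Str.!Unit.rec Z.…}
step 2: got !Bool, protocol expects ?Bool  ✗

2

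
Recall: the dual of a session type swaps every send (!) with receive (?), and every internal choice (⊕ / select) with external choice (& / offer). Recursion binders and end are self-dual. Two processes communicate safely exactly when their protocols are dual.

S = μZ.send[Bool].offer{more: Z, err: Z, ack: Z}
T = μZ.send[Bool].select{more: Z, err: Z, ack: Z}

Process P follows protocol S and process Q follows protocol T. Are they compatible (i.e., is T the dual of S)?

μZ vs μZ  ✓ (μ self-dual)
  send[Bool] vs send[Bool]  ✗ same direction on both sides — not dual

NO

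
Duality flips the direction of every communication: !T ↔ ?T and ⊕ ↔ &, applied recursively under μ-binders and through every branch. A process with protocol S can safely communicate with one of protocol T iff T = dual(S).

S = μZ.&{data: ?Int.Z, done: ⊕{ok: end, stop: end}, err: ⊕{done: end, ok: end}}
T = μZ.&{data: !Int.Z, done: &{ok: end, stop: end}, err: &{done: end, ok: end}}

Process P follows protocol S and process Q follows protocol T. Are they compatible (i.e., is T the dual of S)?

NO

μZ | μZ  ok (rec unchanged)
  &{data,done,err} | &{data,done,err}  ✗ choice polarity not flipped — not dual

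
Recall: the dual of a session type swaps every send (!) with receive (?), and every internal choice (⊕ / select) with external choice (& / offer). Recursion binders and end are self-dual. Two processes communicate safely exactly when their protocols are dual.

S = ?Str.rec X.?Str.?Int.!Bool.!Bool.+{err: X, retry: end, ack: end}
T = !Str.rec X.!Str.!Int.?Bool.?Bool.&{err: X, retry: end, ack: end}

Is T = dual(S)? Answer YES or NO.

YES

?Str | !Str  ✓
  rec X | rec X  ✓ (binder kept)
    ?Str | !Str  ✓
      ?Int | !Int  ✓
        !Bool | ?Bool  ✓
          !Bool | ?Bool  ✓
            +{err,retry,ack} | &{err,retry,ack}  ✓ label sets agree
              • err:
                X | X  ✓
              • retry:
                end | end  ✓
              • ack:
                end | end  ✓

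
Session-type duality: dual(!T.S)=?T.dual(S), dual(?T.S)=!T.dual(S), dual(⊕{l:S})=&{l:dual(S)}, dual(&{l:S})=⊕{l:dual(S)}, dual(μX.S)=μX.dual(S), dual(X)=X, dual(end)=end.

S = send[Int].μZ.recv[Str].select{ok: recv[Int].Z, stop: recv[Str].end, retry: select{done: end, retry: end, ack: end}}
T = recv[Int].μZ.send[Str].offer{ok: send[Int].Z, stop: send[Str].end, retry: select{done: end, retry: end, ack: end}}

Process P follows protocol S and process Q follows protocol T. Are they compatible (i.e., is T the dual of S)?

NO

send[Int] ‖ recv[Int]  ok
  μZ ‖ μZ  ok (rec unchanged)
    recv[Str] ‖ send[Str]  ok
      select{ok,stop,retry} ‖ offer{ok,stop,retry}  ok labels match
        [ok]
          recv[Int] ‖ send[Int]  ok
            Z ‖ Z  ok
        [stop]
          recv[Str] ‖ send[Str]  ok
            end ‖ end  ok
        [retry]
          select{done,retry,ack} ‖ select{done,retry,ack}  ✗ choice polarity not flipped — not dual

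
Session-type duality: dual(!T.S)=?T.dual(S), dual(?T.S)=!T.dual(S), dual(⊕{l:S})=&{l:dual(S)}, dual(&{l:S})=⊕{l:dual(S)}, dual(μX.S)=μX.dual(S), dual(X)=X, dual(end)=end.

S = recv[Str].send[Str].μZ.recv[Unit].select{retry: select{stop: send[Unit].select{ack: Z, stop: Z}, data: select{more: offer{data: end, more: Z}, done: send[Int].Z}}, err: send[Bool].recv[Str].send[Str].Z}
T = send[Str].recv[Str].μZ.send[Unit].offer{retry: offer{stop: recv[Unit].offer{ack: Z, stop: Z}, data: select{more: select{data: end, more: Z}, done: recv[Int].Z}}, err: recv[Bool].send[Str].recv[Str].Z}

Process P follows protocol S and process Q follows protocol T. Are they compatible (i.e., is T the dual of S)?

NO

recv[Str] ‖ send[Str]  ✓
  send[Str] ‖ recv[Str]  ✓
    μZ ‖ μZ  ✓ (μ self-dual)
      recv[Unit] ‖ send[Unit]  ✓
        select{retry,err} ‖ offer{retry,err}  ✓ label sets agree
          case retry:
            select{stop,data} ‖ offer{stop,data}  ✓ label sets agree
              case stop:
                send[Unit] ‖ recv[Unit]  ✓
                  select{ack,stop} ‖ offer{ack,stop}  ✓ label sets agree
                    case ack:
                      Z ‖ Z  ✓
                    case stop:
                      Z ‖ Z  ✓
              case data:
                select{more,done} ‖ select{more,done}  ✗ choice polarity not flipped — not dual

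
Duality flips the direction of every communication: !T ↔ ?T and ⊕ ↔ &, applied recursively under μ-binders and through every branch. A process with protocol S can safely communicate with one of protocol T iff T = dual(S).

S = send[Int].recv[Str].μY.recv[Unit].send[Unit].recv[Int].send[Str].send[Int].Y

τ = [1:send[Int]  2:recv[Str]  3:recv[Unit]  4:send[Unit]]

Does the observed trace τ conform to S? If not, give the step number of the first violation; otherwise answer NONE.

step 1: send[Int]  ✓  state: recv[Str].μY.…
step 2: recv[Str]  ✓  state: μY.…
step 3: recv[Unit]  ✓  state: send[Unit].recv[Int].send[Str].send[Int].μY.…
step 4: send[Unit]  ✓  state: recv[Int].send[Str].send[Int].μY.…
trace exhausted — no violation

NONE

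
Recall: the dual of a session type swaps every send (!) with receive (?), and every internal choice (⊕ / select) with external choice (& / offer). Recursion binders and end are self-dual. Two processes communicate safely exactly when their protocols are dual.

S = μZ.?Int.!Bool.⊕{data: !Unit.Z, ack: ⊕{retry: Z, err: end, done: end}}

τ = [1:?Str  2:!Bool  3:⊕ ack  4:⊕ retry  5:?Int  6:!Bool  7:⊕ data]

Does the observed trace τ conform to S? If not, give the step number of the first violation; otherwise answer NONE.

step 1: got ?Str, protocol expects ?Int  ✗

1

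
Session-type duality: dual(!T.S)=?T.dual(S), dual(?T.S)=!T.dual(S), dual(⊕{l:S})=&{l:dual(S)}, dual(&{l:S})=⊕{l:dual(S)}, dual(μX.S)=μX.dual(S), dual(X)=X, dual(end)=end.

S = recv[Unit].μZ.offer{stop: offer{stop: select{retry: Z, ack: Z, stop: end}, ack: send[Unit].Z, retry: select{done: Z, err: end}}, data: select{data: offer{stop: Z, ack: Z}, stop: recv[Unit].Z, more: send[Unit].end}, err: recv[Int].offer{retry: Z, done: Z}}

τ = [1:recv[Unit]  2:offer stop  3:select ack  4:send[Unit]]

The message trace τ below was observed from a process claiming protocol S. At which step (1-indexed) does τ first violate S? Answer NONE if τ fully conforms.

3

[1] recv[Unit]  ok  residual = μZ.…
[2] offer stop  ok  residual = offer{stop: select{retry: μZ.…, ack: μZ.…, stop: end}, ack: send[Unit].μZ.…, retry: select{done: μZ.…, err: end}}
[3] got select ack, protocol expects offer stop or offer ack or offer retry  ✗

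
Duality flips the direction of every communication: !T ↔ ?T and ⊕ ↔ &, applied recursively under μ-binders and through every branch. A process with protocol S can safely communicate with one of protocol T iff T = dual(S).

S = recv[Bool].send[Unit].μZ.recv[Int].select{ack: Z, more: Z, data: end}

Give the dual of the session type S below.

send[Bool].recv[Unit].μZ.send[Int].offer{ack: Z, more: Z, data: end}

recv[Bool] = send[Bool]
  send[Unit] = recv[Unit]
    μZ = μZ  (μ self-dual)
      recv[Int] = send[Int]
        select{ack,more,data} = offer{ack,more,data}  (internal→external)
          [ack]
            dual(Z) = Z
          [more]
            dual(Z) = Z
          [data]
            dual(end) = end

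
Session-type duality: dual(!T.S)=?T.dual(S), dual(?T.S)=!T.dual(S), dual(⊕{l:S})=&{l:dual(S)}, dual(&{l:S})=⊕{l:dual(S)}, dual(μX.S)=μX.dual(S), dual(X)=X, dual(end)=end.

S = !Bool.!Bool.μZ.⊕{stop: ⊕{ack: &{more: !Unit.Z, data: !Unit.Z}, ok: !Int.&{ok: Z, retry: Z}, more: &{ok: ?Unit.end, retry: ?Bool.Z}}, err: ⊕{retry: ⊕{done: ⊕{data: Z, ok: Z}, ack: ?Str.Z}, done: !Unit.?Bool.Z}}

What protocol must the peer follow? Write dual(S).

!Bool → ?Bool
  !Bool → ?Bool
    μZ → μZ  (binder kept)
      ⊕{stop,err} → &{stop,err}  (select→offer)
        case stop:
          ⊕{ack,ok,more} → &{ack,ok,more}  (select→offer)
            case ack:
              &{more,data} → ⊕{more,data}  (offer→select)
                case more:
                  !Unit → ?Unit
                    dual(Z) = Z
                case data:
                  !Unit → ?Unit
                    dual(Z) = Z
            case ok:
              !Int → ?Int
                &{ok,retry} → ⊕{ok,retry}  (offer→select)
                  case ok:
                    dual(Z) = Z
                  case retry:
                    dual(Z) = Z
            case more:
              &{ok,retry} → ⊕{ok,retry}  (offer→select)
                case ok:
                  ?Unit → !Unit
                    dual(end) = end
                case retry:
                  ?Bool → !Bool
                    dual(Z) = Z
        case err:
          ⊕{retry,done} → &{retry,done}  (select→offer)
            case retry:
              ⊕{done,ack} → &{done,ack}  (select→offer)
                case done:
                  ⊕{data,ok} → &{data,ok}  (select→offer)
                    case data:
                      dual(Z) = Z
                    case ok:
                      dual(Z) = Z
                case ack:
                  ?Str → !Str
                    dual(Z) = Z
            case done:
              !Unit → ?Unit
                ?Bool → !Bool
                  dual(Z) = Z

?Bool.?Bool.μZ.&{stop: &{ack: ⊕{more: ?Unit.Z, data: ?Unit.Z}, ok: ?Int.⊕{ok: Z, retry: Z}, more: ⊕{ok: !Unit.end, retry: !Bool.Z}}, err: &{retry: &{done: &{data: Z, ok: Z}, ack: !Str.Z}, done: ?Unit.!Bool.Z}}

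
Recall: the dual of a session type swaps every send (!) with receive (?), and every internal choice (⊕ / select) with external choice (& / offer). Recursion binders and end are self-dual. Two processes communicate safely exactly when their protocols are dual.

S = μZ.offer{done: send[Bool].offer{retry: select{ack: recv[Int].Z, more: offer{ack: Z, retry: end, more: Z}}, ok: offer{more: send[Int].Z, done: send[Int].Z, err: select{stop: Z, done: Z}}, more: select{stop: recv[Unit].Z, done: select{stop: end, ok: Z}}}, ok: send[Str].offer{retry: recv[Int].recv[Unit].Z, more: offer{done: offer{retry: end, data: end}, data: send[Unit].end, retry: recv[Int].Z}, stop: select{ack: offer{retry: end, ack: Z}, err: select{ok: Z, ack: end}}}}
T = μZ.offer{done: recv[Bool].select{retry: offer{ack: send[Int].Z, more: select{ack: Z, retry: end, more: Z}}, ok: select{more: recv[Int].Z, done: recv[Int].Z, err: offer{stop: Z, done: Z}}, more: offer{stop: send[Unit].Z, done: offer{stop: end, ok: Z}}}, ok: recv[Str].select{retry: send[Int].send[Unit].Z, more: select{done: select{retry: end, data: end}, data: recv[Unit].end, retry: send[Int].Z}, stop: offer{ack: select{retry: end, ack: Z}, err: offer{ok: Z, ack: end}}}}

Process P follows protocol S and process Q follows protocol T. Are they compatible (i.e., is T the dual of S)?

μZ ‖ μZ  ✓ (rec unchanged)
  offer{done,ok} ‖ offer{done,ok}  ✗ choice polarity not flipped — not dual

NO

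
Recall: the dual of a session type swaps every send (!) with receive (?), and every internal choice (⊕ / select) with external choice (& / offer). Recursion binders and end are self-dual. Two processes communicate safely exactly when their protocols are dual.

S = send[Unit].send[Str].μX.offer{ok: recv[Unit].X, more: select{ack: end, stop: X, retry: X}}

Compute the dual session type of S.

recv[Unit].recv[Str].μX.select{ok: send[Unit].X, more: offer{ack: end, stop: X, retry: X}}

send[Unit] → recv[Unit]
  send[Str] → recv[Str]
    μX → μX  (binder kept)
      offer{ok,more} → select{ok,more}  (external→internal)
        [ok]
          recv[Unit] → send[Unit]
            dual(X) = X
        [more]
          select{ack,stop,retry} → offer{ack,stop,retry}  (internal→external)
            [ack]
              dual(end) = end
            [stop]
              dual(X) = X
            [retry]
              dual(X) = X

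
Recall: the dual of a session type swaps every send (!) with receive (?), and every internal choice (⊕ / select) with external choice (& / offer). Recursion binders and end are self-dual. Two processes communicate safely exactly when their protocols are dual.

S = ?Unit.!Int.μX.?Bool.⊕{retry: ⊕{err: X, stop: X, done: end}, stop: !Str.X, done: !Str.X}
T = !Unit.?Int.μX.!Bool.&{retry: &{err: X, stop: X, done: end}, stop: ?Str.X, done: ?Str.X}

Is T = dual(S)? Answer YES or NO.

YES

?Unit ‖ !Unit  match
  !Int ‖ ?Int  match
    μX ‖ μX  match (binder kept)
      ?Bool ‖ !Bool  match
        ⊕{retry,stop,done} ‖ &{retry,stop,done}  match label sets agree
          [retry]
            ⊕{err,stop,done} ‖ &{err,stop,done}  match label sets agree
              [err]
                X ‖ X  match
              [stop]
                X ‖ X  match
              [done]
                end ‖ end  match
          [stop]
            !Str ‖ ?Str  match
              X ‖ X  match
          [done]
            !Str ‖ ?Str  match
              X ‖ X  match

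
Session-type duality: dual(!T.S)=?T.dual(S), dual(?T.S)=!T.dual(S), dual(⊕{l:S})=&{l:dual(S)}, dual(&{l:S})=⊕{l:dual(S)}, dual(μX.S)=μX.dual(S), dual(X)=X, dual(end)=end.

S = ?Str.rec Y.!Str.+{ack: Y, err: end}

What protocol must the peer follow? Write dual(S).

!Str.rec Y.?Str.&{ack: Y, err: end}

?Str = !Str
  rec Y = rec Y  (binder kept)
    !Str = ?Str
      +{ack,err} = &{ack,err}  (select→offer)
        [ack]
          Y self-dual
        [err]
          end self-dual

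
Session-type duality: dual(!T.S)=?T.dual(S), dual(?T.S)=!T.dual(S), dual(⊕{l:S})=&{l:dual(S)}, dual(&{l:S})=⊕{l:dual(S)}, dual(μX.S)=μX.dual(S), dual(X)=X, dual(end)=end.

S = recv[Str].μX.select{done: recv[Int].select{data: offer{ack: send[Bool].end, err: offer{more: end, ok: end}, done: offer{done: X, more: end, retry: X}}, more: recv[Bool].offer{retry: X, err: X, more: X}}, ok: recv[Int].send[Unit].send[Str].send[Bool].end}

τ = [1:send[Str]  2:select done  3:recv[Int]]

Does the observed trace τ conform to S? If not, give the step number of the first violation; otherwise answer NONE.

step 1: got send[Str], protocol expects recv[Str]  ✗

1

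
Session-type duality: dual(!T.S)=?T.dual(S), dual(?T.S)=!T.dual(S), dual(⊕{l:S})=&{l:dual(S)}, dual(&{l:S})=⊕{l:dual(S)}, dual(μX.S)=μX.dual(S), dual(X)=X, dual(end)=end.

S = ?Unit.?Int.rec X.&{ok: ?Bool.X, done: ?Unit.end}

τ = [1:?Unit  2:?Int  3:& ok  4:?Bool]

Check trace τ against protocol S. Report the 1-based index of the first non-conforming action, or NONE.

@1 ?Unit  match  state: ?Int.rec X.…
@2 ?Int  match  state: rec X.…
@3 & ok  match  state: ?Bool.rec X.…
@4 ?Bool  match  state: rec X.…
τ conforms to S (length 4)

NONE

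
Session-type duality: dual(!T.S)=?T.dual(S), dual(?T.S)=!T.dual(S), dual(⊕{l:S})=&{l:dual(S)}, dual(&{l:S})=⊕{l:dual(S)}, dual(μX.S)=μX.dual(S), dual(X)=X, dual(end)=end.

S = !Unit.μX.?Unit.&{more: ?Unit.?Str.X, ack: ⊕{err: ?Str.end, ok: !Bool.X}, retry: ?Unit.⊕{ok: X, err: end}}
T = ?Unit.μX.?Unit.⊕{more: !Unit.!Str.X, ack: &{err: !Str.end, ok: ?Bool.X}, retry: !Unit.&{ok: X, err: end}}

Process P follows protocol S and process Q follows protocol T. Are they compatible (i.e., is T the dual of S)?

!Unit | ?Unit  match
  μX | μX  match (μ self-dual)
    ?Unit | ?Unit  ✗ same direction on both sides — not dual

NO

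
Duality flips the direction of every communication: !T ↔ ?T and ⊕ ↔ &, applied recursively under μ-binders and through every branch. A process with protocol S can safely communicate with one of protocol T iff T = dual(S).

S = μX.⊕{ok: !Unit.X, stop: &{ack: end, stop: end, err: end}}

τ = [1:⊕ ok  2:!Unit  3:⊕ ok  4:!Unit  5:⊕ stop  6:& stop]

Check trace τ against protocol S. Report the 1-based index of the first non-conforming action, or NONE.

@1 ⊕ ok  ✓  residual = !Unit.μX.…
@2 !Unit  ✓  residual = μX.…
@3 ⊕ ok  ✓  residual = !Unit.μX.…
@4 !Unit  ✓  residual = μX.…
@5 ⊕ stop  ✓  residual = &{ack: end, stop: end, err: end}
@6 & stop  ✓  residual = end
trace exhausted — no violation

NONE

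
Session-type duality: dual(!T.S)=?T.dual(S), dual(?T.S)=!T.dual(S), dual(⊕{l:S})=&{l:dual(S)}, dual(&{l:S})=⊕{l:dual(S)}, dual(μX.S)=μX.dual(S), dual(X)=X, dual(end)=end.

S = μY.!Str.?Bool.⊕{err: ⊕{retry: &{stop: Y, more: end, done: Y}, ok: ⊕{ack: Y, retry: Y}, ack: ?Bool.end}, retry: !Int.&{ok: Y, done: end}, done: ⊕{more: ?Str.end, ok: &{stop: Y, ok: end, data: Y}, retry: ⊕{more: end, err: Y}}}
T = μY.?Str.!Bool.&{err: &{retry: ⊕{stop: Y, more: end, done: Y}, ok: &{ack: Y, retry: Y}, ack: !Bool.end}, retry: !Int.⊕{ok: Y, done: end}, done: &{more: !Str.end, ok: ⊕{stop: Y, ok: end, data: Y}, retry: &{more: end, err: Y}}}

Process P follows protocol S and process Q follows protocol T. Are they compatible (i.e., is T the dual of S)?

μY | μY  ✓ (μ self-dual)
  !Str | ?Str  ✓
    ?Bool | !Bool  ✓
      ⊕{err,retry,done} | &{err,retry,done}  ✓ label sets agree
        case err:
          ⊕{retry,ok,ack} | &{retry,ok,ack}  ✓ label sets agree
            case retry:
              &{stop,more,done} | ⊕{stop,more,done}  ✓ label sets agree
                case stop:
                  Y | Y  ✓
                case more:
                  end | end  ✓
                case done:
                  Y | Y  ✓
            case ok:
              ⊕{ack,retry} | &{ack,retry}  ✓ label sets agree
                case ack:
                  Y | Y  ✓
                case retry:
                  Y | Y  ✓
            case ack:
              ?Bool | !Bool  ✓
                end | end  ✓
        case retry:
          !Int | !Int  ✗ same direction on both sides — not dual

NO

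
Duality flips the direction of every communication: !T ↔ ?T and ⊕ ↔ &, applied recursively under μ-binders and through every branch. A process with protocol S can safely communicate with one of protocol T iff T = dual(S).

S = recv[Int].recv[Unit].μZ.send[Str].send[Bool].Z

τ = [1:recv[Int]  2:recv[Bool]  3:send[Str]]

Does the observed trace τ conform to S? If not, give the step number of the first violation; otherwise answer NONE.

2

[1] recv[Int]  ✓  cont: recv[Unit].μZ.…
[2] got recv[Bool], protocol expects recv[Unit]  ✗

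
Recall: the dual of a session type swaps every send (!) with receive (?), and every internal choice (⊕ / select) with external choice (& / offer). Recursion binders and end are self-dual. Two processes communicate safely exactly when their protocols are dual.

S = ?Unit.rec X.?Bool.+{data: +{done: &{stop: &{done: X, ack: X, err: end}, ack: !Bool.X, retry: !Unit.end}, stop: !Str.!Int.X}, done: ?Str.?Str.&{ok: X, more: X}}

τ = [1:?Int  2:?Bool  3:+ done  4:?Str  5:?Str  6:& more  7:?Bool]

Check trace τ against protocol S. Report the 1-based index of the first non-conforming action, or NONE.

1

@1 got ?Int, protocol expects ?Unit  ✗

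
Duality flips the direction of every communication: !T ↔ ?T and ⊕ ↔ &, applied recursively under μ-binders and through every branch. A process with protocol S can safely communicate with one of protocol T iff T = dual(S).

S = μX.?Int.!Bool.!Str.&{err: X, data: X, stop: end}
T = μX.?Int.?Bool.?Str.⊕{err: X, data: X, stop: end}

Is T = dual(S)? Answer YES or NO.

NO

μX vs μX  ok (μ self-dual)
  ?Int vs ?Int  ✗ same direction on both sides — not dual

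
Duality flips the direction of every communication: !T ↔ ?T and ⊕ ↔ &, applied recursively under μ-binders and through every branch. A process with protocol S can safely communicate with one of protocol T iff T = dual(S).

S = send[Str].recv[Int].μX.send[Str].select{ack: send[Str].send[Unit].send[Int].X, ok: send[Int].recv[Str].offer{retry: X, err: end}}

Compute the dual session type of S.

send[Str] ↦ recv[Str]
  recv[Int] ↦ send[Int]
    μX ↦ μX  (binder kept)
      send[Str] ↦ recv[Str]
        select{ack,ok} ↦ offer{ack,ok}  (internal→external)
          [ack]
            send[Str] ↦ recv[Str]
              send[Unit] ↦ recv[Unit]
                send[Int] ↦ recv[Int]
                  dual(X) = X
          [ok]
            send[Int] ↦ recv[Int]
              recv[Str] ↦ send[Str]
                offer{retry,err} ↦ select{retry,err}  (offer→select)
                  [retry]
                    dual(X) = X
                  [err]
                    dual(end) = end

recv[Str].send[Int].μX.recv[Str].offer{ack: recv[Str].recv[Unit].recv[Int].X, ok: recv[Int].send[Str].select{retry: X, err: end}}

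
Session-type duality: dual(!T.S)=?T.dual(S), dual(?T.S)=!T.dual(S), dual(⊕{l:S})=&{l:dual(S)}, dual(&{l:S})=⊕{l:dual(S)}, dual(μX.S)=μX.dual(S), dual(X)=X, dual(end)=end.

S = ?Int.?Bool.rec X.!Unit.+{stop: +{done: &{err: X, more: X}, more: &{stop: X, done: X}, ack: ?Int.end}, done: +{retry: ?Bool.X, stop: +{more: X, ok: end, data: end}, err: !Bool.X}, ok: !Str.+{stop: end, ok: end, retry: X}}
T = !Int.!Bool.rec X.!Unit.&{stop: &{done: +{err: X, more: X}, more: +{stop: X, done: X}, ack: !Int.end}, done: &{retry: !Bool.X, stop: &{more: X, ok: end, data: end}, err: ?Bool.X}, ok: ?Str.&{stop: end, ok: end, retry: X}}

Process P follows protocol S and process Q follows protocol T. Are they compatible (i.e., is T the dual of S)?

?Int | !Int  ok
  ?Bool | !Bool  ok
    rec X | rec X  ok (rec unchanged)
      !Unit | !Unit  ✗ same direction on both sides — not dual

NO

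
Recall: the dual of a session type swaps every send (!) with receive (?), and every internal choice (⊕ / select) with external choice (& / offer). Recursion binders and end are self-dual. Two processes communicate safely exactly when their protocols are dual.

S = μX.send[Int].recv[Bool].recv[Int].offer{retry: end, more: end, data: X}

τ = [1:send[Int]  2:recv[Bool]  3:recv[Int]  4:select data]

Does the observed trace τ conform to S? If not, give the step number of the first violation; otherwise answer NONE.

4

@1 send[Int]  ok  now at recv[Bool].recv[Int].offer{retry: end, more: end, data: μX.…}
@2 recv[Bool]  ok  now at recv[Int].offer{retry: end, more: end, data: μX.…}
@3 recv[Int]  ok  now at offer{retry: end, more: end, data: μX.…}
@4 got select data, protocol expects offer retry or offer more or offer data  ✗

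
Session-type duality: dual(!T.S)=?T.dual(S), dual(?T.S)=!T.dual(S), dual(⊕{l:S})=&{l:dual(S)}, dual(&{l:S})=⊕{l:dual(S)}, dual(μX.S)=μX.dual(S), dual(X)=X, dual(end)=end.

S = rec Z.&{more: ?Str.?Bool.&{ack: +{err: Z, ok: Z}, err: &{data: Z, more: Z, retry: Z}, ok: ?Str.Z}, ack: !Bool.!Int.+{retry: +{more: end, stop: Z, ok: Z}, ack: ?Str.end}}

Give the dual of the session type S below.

rec Z = rec Z  (rec unchanged)
  &{more,ack} = +{more,ack}  (external→internal)
    case more:
      ?Str = !Str
        ?Bool = !Bool
          &{ack,err,ok} = +{ack,err,ok}  (external→internal)
            case ack:
              +{err,ok} = &{err,ok}  (⊕→&)
                case err:
                  Z ↦ Z
                case ok:
                  Z ↦ Z
            case err:
              &{data,more,retry} = +{data,more,retry}  (external→internal)
                case data:
                  Z ↦ Z
                case more:
                  Z ↦ Z
                case retry:
                  Z ↦ Z
            case ok:
              ?Str = !Str
                Z ↦ Z
    case ack:
      !Bool = ?Bool
        !Int = ?Int
          +{retry,ack} = &{retry,ack}  (⊕→&)
            case retry:
              +{more,stop,ok} = &{more,stop,ok}  (⊕→&)
                case more:
                  end ↦ end
                case stop:
                  Z ↦ Z
                case ok:
                  Z ↦ Z
            case ack:
              ?Str = !Str
                end ↦ end

rec Z.+{more: !Str.!Bool.+{ack: &{err: Z, ok: Z}, err: +{data: Z, more: Z, retry: Z}, ok: !Str.Z}, ack: ?Bool.?Int.&{retry: &{more: end, stop: Z, ok: Z}, ack: !Str.end}}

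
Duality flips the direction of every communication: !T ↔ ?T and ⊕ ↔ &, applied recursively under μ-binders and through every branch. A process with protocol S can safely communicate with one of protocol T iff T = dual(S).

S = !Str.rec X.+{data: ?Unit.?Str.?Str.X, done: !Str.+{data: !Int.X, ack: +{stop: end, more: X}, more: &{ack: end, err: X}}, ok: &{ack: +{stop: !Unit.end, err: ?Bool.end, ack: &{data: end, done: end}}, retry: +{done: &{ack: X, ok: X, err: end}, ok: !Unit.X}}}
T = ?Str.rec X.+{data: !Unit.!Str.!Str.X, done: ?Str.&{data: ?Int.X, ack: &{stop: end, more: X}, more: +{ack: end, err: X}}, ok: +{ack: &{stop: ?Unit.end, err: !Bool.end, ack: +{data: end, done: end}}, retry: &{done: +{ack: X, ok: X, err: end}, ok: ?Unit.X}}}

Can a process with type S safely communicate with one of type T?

NO

!Str ‖ ?Str  match
  rec X ‖ rec X  match (rec unchanged)
    +{data,done,ok} ‖ +{data,done,ok}  ✗ choice polarity not flipped — not dual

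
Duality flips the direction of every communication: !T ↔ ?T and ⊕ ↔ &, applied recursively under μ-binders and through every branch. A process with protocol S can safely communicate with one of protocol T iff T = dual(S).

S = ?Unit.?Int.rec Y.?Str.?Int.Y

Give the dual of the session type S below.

?Unit = !Unit
  ?Int = !Int
    rec Y = rec Y  (binder kept)
      ?Str = !Str
        ?Int = !Int
          Y self-dual

!Unit.!Int.rec Y.!Str.!Int.Y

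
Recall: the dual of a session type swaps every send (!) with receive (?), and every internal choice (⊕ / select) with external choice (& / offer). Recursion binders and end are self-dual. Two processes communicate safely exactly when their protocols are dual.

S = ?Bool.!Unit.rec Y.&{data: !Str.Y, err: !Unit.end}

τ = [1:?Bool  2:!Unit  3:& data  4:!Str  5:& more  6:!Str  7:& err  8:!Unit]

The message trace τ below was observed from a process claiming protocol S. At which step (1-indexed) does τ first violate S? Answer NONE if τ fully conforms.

5

step 1: ?Bool  ✓  state: !Unit.rec Y.…
step 2: !Unit  ✓  state: rec Y.…
step 3: & data  ✓  state: !Str.rec Y.…
step 4: !Str  ✓  state: rec Y.…
step 5: got & more, protocol expects & data or & err  ✗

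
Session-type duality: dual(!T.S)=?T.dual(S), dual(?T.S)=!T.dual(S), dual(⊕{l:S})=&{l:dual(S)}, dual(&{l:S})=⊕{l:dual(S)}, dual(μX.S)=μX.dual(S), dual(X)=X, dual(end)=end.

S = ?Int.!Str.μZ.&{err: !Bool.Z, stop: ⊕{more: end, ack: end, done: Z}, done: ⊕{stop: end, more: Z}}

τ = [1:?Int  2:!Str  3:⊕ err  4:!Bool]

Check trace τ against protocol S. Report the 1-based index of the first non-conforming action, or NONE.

[1] ?Int  ok  cont: !Str.μZ.…
[2] !Str  ok  cont: μZ.…
[3] got ⊕ err, protocol expects & err or & stop or & done  ✗

3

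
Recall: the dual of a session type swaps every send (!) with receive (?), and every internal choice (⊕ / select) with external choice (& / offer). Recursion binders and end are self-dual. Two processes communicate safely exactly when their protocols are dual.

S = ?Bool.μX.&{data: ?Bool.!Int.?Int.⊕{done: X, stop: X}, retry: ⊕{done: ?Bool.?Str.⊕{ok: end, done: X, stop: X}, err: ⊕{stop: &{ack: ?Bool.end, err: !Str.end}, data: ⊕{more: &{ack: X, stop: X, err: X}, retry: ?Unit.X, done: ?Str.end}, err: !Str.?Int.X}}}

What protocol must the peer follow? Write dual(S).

!Bool.μX.⊕{data: !Bool.?Int.!Int.&{done: X, stop: X}, retry: &{done: !Bool.!Str.&{ok: end, done: X, stop: X}, err: &{stop: ⊕{ack: !Bool.end, err: ?Str.end}, data: &{more: ⊕{ack: X, stop: X, err: X}, retry: !Unit.X, done: !Str.end}, err: ?Str.!Int.X}}}

?Bool ↦ !Bool
  μX ↦ μX  (binder kept)
    &{data,retry} ↦ ⊕{data,retry}  (offer→select)
      [data]
        ?Bool ↦ !Bool
          !Int ↦ ?Int
            ?Int ↦ !Int
              ⊕{done,stop} ↦ &{done,stop}  (⊕→&)
                [done]
                  X ↦ X
                [stop]
                  X ↦ X
      [retry]
        ⊕{done,err} ↦ &{done,err}  (⊕→&)
          [done]
            ?Bool ↦ !Bool
              ?Str ↦ !Str
                ⊕{ok,done,stop} ↦ &{ok,done,stop}  (⊕→&)
                  [ok]
                    end ↦ end
                  [done]
                    X ↦ X
                  [stop]
                    X ↦ X
          [err]
            ⊕{stop,data,err} ↦ &{stop,data,err}  (⊕→&)
              [stop]
                &{ack,err} ↦ ⊕{ack,err}  (offer→select)
                  [ack]
                    ?Bool ↦ !Bool
                      end ↦ end
                  [err]
                    !Str ↦ ?Str
                      end ↦ end
              [data]
                ⊕{more,retry,done} ↦ &{more,retry,done}  (⊕→&)
                  [more]
                    &{ack,stop,err} ↦ ⊕{ack,stop,err}  (offer→select)
                      [ack]
                        X ↦ X
                      [stop]
                        X ↦ X
                      [err]
                        X ↦ X
                  [retry]
                    ?Unit ↦ !Unit
                      X ↦ X
                  [done]
                    ?Str ↦ !Str
                      end ↦ end
              [err]
                !Str ↦ ?Str
                  ?Int ↦ !Int
                    X ↦ X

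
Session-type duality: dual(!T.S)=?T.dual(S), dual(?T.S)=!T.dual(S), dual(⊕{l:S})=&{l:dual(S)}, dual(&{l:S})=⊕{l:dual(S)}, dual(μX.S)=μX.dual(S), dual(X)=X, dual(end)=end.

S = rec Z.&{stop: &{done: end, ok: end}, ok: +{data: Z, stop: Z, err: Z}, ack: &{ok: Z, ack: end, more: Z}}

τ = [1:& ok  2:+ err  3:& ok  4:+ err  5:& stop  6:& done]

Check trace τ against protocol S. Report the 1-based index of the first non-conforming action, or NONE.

step 1: & ok  ok  now at +{data: rec Z.…, stop: rec Z.…, err: rec Z.…}
step 2: + err  ok  now at rec Z.…
step 3: & ok  ok  now at +{data: rec Z.…, stop: rec Z.…, err: rec Z.…}
step 4: + err  ok  now at rec Z.…
step 5: & stop  ok  now at &{done: end, ok: end}
step 6: & done  ok  now at end
all 6 steps conform

NONE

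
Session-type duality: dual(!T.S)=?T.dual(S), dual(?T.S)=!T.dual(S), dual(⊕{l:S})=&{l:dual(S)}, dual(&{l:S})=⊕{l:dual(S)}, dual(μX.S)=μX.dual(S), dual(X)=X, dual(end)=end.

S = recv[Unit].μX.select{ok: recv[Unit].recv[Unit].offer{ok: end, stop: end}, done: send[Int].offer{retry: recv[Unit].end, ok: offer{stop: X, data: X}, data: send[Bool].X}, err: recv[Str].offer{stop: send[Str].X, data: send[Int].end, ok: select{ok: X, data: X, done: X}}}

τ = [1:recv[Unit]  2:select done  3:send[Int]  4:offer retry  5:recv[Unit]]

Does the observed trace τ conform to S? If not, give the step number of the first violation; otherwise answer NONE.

[1] recv[Unit]  match  cont: μX.…
[2] select done  match  cont: send[Int].offer{retry: recv[Unit].end, ok: offer{stop: μX.…, data: μX.…}, data: send[Bool].μX.…}
[3] send[Int]  match  cont: offer{retry: recv[Unit].end, ok: offer{stop: μX.…, data: μX.…}, data: send[Bool].μX.…}
[4] offer retry  match  cont: recv[Unit].end
[5] recv[Unit]  match  cont: end
trace exhausted — no violation

NONE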